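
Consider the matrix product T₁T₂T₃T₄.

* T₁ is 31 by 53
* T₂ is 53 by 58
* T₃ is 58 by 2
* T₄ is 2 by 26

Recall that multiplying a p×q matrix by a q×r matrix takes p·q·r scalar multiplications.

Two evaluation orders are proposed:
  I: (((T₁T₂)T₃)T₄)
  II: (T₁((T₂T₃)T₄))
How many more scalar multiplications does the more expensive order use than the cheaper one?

Order I = (((T₁T₂)T₃)T₄): (T₁T₂): 31×53 by 53×58 → 31×58, cost 31·53·58 = 95294; ((T₁T₂)T₃): 31×58 by 58×2 → 31×2, cost 31·58·2 = 3596; cumulative 98890; (((T₁T₂)T₃)T₄): 31×2 by 2×26 → 31×26, cost 31·2·26 = 1612; cumulative 100502. Total 100502.
Order II = (T₁((T₂T₃)T₄)): (T₂T₃): 53×58 by 58×2 → 53×2, cost 53·58·2 = 6148; ((T₂T₃)T₄): 53×2 by 2×26 → 53×26, cost 53·2·26 = 2756; cumulative 8904; (T₁((T₂T₃)T₄)): 31×53 by 53×26 → 31×26, cost 31·53·26 = 42718; cumulative 51622. Total 51622.
Difference: |100502 − 51622| = 48880.

48880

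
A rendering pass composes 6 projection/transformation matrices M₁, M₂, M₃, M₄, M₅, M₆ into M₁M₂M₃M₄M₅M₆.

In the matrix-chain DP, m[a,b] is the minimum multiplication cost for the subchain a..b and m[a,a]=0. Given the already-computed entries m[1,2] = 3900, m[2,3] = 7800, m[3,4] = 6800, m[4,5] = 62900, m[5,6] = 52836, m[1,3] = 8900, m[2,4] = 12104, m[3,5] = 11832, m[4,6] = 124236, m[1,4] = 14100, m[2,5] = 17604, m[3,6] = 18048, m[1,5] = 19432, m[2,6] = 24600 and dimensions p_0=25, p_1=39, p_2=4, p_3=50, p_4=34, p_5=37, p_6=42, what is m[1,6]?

m[1,6] = min over k∈[1,5] of m[1,k]+m[k+1,6]+p_{0}·p_k·p_{6}.
k=1: 0 + 24600 + 25·39·42 = 65550; k=2: 3900 + 18048 + 25·4·42 = 26148; k=3: 8900 + 124236 + 25·50·42 = 185636; k=4: 14100 + 52836 + 25·34·42 = 102636; k=5: 19432 + 0 + 25·37·42 = 58282.
Minimum: 26148 at k=2.

26148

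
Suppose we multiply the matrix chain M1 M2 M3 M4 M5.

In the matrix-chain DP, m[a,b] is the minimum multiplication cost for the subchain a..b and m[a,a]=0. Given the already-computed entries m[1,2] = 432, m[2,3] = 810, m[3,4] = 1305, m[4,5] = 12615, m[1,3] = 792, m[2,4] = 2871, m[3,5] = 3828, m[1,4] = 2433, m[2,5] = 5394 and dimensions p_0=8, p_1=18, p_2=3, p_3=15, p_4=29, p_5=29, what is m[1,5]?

4956

m[1,5] = min over k∈[1,4] of m[1,k]+m[k+1,5]+p_{0}·p_k·p_{5}.
k=1: 0 + 5394 + 8·18·29 = 9570; k=2: 432 + 3828 + 8·3·29 = 4956; k=3: 792 + 12615 + 8·15·29 = 16887; k=4: 2433 + 0 + 8·29·29 = 9161.
Minimum: 4956 at k=2.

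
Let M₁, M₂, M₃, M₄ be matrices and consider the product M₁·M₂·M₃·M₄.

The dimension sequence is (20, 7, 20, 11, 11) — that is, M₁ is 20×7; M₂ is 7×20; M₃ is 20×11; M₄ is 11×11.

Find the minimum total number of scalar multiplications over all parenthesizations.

Adjacent pairs: M₁M₂ = 20·7·20 = 2800; M₂M₃ = 7·20·11 = 1540; M₃M₄ = 20·11·11 = 2420.
Length 3: M₁..M₃: k=1: 0+1540+20·7·11=3080; k=2: 2800+0+20·20·11=7200 → min 3080 | M₂..M₄: k=2: 0+2420+7·20·11=3960; k=3: 1540+0+7·11·11=2387 → min 2387.
Length 4: M₁..M₄: k=1: 0+2387+20·7·11=3927; k=2: 2800+2420+20·20·11=9620; k=3: 3080+0+20·11·11=5500 → min 3927.
Optimal order: (M₁·((M₂·M₃)·M₄)) with cost 3927.

3927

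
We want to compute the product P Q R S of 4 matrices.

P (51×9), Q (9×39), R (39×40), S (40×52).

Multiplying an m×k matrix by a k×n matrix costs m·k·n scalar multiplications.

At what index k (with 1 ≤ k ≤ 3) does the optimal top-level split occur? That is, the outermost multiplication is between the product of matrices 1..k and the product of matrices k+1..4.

1

Adjacent pairs: PQ = 51·9·39 = 17901; QR = 9·39·40 = 14040; RS = 39·40·52 = 81120.
Length 3: P..R: k=1: 0+14040+51·9·40=32400; k=2: 17901+0+51·39·40=97461 → min 32400 | Q..S: k=2: 0+81120+9·39·52=99372; k=3: 14040+0+9·40·52=32760 → min 32760.
Top-level splits: k=1: (P..P)·(Q..S) → 0+32760+51·9·52 = 56628; k=2: (P..Q)·(R..S) → 17901+81120+51·39·52 = 202449; k=3: (P..R)·(S..S) → 32400+0+51·40·52 = 138480.
Best split is after P, i.e. k = 1.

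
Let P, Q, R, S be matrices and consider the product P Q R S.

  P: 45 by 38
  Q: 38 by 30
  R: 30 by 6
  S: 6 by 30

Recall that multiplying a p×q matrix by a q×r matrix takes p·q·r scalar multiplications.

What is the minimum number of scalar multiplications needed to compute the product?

25200

Adjacent pairs: PQ = 45·38·30 = 51300; QR = 38·30·6 = 6840; RS = 30·6·30 = 5400.
Length 3: P..R: k=1: 0+6840+45·38·6=17100; k=2: 51300+0+45·30·6=59400 → min 17100 | Q..S: k=2: 0+5400+38·30·30=39600; k=3: 6840+0+38·6·30=13680 → min 13680.
Length 4: P..S: k=1: 0+13680+45·38·30=64980; k=2: 51300+5400+45·30·30=97200; k=3: 17100+0+45·6·30=25200 → min 25200.
Optimal order: ((P (Q R)) S) with cost 25200.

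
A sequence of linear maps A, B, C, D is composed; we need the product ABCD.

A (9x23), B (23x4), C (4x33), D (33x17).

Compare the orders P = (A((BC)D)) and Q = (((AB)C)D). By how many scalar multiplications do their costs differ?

Order P = (A((BC)D)): (BC): 23×4 by 4×33 → 23×33, cost 23·4·33 = 3036; ((BC)D): 23×33 by 33×17 → 23×17, cost 23·33·17 = 12903; cumulative 15939; (A((BC)D)): 9×23 by 23×17 → 9×17, cost 9·23·17 = 3519; cumulative 19458. Total 19458.
Order Q = (((AB)C)D): (AB): 9×23 by 23×4 → 9×4, cost 9·23·4 = 828; ((AB)C): 9×4 by 4×33 → 9×33, cost 9·4·33 = 1188; cumulative 2016; (((AB)C)D): 9×33 by 33×17 → 9×17, cost 9·33·17 = 5049; cumulative 7065. Total 7065.
Difference: |19458 − 7065| = 12393.

12393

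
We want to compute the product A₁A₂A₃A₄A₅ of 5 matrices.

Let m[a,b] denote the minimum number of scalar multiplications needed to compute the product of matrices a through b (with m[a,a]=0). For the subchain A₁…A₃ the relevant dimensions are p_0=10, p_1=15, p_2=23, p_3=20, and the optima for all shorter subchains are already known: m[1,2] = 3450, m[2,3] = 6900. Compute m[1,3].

8050

m[1,3] = min over k∈[1,2] of m[1,k]+m[k+1,3]+p_{0}·p_k·p_{3}.
k=1: 0 + 6900 + 10·15·20 = 9900; k=2: 3450 + 0 + 10·23·20 = 8050.
Minimum: 8050 at k=2.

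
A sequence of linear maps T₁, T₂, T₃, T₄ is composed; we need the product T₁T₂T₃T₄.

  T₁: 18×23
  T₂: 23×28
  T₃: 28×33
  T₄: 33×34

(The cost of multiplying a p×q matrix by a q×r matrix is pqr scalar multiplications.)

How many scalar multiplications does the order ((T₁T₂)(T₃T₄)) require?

60144

(T₁T₂): 18×23 by 23×28 → 18×28, cost 18·23·28 = 11592
(T₃T₄): 28×33 by 33×34 → 28×34, cost 28·33·34 = 31416
((T₁T₂)(T₃T₄)): 18×28 by 28×34 → 18×34, cost 18·28·34 = 17136; cumulative 60144
Total: 60144 scalar multiplications.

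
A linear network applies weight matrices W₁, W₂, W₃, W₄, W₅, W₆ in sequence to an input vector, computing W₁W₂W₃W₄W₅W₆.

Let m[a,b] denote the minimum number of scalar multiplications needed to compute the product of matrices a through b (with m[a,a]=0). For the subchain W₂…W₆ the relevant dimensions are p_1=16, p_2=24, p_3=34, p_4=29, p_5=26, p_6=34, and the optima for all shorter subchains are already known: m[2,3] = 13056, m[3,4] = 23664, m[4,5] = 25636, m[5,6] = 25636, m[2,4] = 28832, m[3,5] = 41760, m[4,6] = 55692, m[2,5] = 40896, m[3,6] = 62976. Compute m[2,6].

m[2,6] = min over k∈[2,5] of m[2,k]+m[k+1,6]+p_{1}·p_k·p_{6}.
k=2: 0 + 62976 + 16·24·34 = 76032; k=3: 13056 + 55692 + 16·34·34 = 87244; k=4: 28832 + 25636 + 16·29·34 = 70244; k=5: 40896 + 0 + 16·26·34 = 55040.
Minimum: 55040 at k=5.

55040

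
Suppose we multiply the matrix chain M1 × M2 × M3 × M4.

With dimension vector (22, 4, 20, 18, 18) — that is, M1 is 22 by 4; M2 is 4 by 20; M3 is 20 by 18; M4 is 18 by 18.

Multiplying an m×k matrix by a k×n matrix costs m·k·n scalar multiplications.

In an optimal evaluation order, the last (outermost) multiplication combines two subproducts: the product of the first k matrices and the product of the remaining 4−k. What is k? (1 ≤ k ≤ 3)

Adjacent pairs: M1M2 = 22·4·20 = 1760; M2M3 = 4·20·18 = 1440; M3M4 = 20·18·18 = 6480.
Length 3: M1..M3: k=1: 0+1440+22·4·18=3024; k=2: 1760+0+22·20·18=9680 → min 3024 | M2..M4: k=2: 0+6480+4·20·18=7920; k=3: 1440+0+4·18·18=2736 → min 2736.
Top-level splits: k=1: (M1..M1)·(M2..M4) → 0+2736+22·4·18 = 4320; k=2: (M1..M2)·(M3..M4) → 1760+6480+22·20·18 = 16160; k=3: (M1..M3)·(M4..M4) → 3024+0+22·18·18 = 10152.
Best split is after M1, i.e. k = 1.

1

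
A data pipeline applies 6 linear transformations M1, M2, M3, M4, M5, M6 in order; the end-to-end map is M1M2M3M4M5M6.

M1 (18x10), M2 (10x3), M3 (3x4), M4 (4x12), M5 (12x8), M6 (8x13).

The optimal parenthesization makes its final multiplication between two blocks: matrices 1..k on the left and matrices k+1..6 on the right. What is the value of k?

Adjacent pairs: M1M2 = 18·10·3 = 540; M2M3 = 10·3·4 = 120; M3M4 = 3·4·12 = 144; M4M5 = 4·12·8 = 384; M5M6 = 12·8·13 = 1248.
Length 3: M1..M3: k=1: 0+120+18·10·4=840; k=2: 540+0+18·3·4=756 → min 756 | M2..M4: k=2: 0+144+10·3·12=504; k=3: 120+0+10·4·12=600 → min 504 | M3..M5: k=3: 0+384+3·4·8=480; k=4: 144+0+3·12·8=432 → min 432 | M4..M6: k=4: 0+1248+4·12·13=1872; k=5: 384+0+4·8·13=800 → min 800.
Length 4: M1..M4: k=1: 0+504+18·10·12=2664; k=2: 540+144+18·3·12=1332; k=3: 756+0+18·4·12=1620 → min 1332 | M2..M5: k=2: 0+432+10·3·8=672; k=3: 120+384+10·4·8=824; k=4: 504+0+10·12·8=1464 → min 672 | M3..M6: k=3: 0+800+3·4·13=956; k=4: 144+1248+3·12·13=1860; k=5: 432+0+3·8·13=744 → min 744.
Length 5: M1..M5: k=1: 0+672+18·10·8=2112; k=2: 540+432+18·3·8=1404; k=3: 756+384+18·4·8=1716; k=4: 1332+0+18·12·8=3060 → min 1404 | M2..M6: k=2: 0+744+10·3·13=1134; k=3: 120+800+10·4·13=1440; k=4: 504+1248+10·12·13=3312; k=5: 672+0+10·8·13=1712 → min 1134.
Top-level splits: k=1: (M1..M1)·(M2..M6) → 0+1134+18·10·13 = 3474; k=2: (M1..M2)·(M3..M6) → 540+744+18·3·13 = 1986; k=3: (M1..M3)·(M4..M6) → 756+800+18·4·13 = 2492; k=4: (M1..M4)·(M5..M6) → 1332+1248+18·12·13 = 5388; k=5: (M1..M5)·(M6..M6) → 1404+0+18·8·13 = 3276.
Best split is after M2, i.e. k = 2.

2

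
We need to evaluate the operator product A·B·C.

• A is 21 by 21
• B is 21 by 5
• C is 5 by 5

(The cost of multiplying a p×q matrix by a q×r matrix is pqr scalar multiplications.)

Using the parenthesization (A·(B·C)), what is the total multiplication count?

(B·C): 21×5 by 5×5 → 21×5, cost 21·5·5 = 525
(A·(B·C)): 21×21 by 21×5 → 21×5, cost 21·21·5 = 2205; cumulative 2730
Total: 2730 scalar multiplications.

2730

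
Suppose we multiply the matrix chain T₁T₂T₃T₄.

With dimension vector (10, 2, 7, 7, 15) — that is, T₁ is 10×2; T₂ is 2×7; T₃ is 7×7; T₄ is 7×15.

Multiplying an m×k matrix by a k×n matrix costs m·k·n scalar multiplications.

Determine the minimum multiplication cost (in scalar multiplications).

Adjacent pairs: T₁T₂ = 10·2·7 = 140; T₂T₃ = 2·7·7 = 98; T₃T₄ = 7·7·15 = 735.
Length 3: T₁..T₃: k=1: 0+98+10·2·7=238; k=2: 140+0+10·7·7=630 → min 238 | T₂..T₄: k=2: 0+735+2·7·15=945; k=3: 98+0+2·7·15=308 → min 308.
Length 4: T₁..T₄: k=1: 0+308+10·2·15=608; k=2: 140+735+10·7·15=1925; k=3: 238+0+10·7·15=1288 → min 608.
Optimal order: (T₁((T₂T₃)T₄)) with cost 608.

608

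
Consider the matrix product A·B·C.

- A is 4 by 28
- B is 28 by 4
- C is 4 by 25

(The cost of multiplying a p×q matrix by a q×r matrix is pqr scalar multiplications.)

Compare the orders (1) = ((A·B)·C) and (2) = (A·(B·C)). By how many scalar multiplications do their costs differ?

4752

Order (1) = ((A·B)·C): (A·B): 4×28 by 28×4 → 4×4, cost 4·28·4 = 448; ((A·B)·C): 4×4 by 4×25 → 4×25, cost 4·4·25 = 400; cumulative 848. Total 848.
Order (2) = (A·(B·C)): (B·C): 28×4 by 4×25 → 28×25, cost 28·4·25 = 2800; (A·(B·C)): 4×28 by 28×25 → 4×25, cost 4·28·25 = 2800; cumulative 5600. Total 5600.
Difference: |848 − 5600| = 4752.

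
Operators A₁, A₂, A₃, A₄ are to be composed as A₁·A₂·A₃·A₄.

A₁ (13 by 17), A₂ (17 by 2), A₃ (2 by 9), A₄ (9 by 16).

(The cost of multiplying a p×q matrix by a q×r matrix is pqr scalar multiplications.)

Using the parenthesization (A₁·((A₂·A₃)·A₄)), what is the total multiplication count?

(A₂·A₃): 17×2 by 2×9 → 17×9, cost 17·2·9 = 306
((A₂·A₃)·A₄): 17×9 by 9×16 → 17×16, cost 17·9·16 = 2448; cumulative 2754
(A₁·((A₂·A₃)·A₄)): 13×17 by 17×16 → 13×16, cost 13·17·16 = 3536; cumulative 6290
Total: 6290 scalar multiplications.

6290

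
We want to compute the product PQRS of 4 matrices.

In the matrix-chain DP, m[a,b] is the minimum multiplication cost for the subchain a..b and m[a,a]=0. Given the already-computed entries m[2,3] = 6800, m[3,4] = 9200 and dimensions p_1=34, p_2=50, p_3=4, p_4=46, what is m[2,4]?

m[2,4] = min over k∈[2,3] of m[2,k]+m[k+1,4]+p_{1}·p_k·p_{4}.
k=2: 0 + 9200 + 34·50·46 = 87400; k=3: 6800 + 0 + 34·4·46 = 13056.
Minimum: 13056 at k=3.

13056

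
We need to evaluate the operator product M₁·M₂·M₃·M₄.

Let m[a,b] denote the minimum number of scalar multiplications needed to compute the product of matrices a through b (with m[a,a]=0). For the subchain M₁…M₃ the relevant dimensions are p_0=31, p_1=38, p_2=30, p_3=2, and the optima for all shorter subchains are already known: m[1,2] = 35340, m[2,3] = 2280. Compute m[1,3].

m[1,3] = min over k∈[1,2] of m[1,k]+m[k+1,3]+p_{0}·p_k·p_{3}.
k=1: 0 + 2280 + 31·38·2 = 4636; k=2: 35340 + 0 + 31·30·2 = 37200.
Minimum: 4636 at k=1.

4636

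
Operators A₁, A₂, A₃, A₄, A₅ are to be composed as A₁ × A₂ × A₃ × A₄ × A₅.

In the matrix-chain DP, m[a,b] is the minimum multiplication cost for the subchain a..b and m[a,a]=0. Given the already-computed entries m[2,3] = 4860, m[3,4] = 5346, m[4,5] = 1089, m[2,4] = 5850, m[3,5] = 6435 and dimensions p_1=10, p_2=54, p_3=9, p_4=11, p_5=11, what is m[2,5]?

m[2,5] = min over k∈[2,4] of m[2,k]+m[k+1,5]+p_{1}·p_k·p_{5}.
k=2: 0 + 6435 + 10·54·11 = 12375; k=3: 4860 + 1089 + 10·9·11 = 6939; k=4: 5850 + 0 + 10·11·11 = 7060.
Minimum: 6939 at k=3.

6939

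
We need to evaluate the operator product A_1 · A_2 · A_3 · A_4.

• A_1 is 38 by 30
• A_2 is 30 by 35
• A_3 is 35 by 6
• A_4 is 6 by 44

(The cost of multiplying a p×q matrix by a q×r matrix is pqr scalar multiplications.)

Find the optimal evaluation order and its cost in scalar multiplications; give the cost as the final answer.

23172

Adjacent pairs: A_1A_2 = 38·30·35 = 39900; A_2A_3 = 30·35·6 = 6300; A_3A_4 = 35·6·44 = 9240.
Length 3: A_1..A_3: k=1: 0+6300+38·30·6=13140; k=2: 39900+0+38·35·6=47880 → min 13140 | A_2..A_4: k=2: 0+9240+30·35·44=55440; k=3: 6300+0+30·6·44=14220 → min 14220.
Length 4: A_1..A_4: k=1: 0+14220+38·30·44=64380; k=2: 39900+9240+38·35·44=107660; k=3: 13140+0+38·6·44=23172 → min 23172.
Optimal parenthesization: ((A_1 · (A_2 · A_3)) · A_4) with cost 23172.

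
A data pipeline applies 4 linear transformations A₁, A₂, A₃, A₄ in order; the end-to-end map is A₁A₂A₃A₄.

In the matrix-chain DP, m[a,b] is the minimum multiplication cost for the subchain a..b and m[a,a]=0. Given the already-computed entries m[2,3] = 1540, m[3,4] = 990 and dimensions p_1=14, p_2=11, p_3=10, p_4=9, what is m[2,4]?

m[2,4] = min over k∈[2,3] of m[2,k]+m[k+1,4]+p_{1}·p_k·p_{4}.
k=2: 0 + 990 + 14·11·9 = 2376; k=3: 1540 + 0 + 14·10·9 = 2800.
Minimum: 2376 at k=2.

2376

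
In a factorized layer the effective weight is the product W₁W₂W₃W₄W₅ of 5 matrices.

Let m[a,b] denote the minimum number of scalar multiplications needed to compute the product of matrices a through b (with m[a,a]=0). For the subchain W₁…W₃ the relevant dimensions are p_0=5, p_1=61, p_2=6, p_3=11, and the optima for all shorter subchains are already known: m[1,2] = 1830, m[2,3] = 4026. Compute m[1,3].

2160

m[1,3] = min over k∈[1,2] of m[1,k]+m[k+1,3]+p_{0}·p_k·p_{3}.
k=1: 0 + 4026 + 5·61·11 = 7381; k=2: 1830 + 0 + 5·6·11 = 2160.
Minimum: 2160 at k=2.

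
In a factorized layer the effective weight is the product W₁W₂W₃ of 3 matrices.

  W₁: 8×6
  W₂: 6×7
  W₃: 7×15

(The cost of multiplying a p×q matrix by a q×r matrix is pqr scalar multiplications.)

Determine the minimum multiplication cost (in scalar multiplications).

Order (W₁(W₂W₃)): (W₂W₃): 6×7 by 7×15 → 6×15, cost 6·7·15 = 630; (W₁(W₂W₃)): 8×6 by 6×15 → 8×15, cost 8·6·15 = 720; cumulative 1350. Total 1350.
Order ((W₁W₂)W₃): (W₁W₂): 8×6 by 6×7 → 8×7, cost 8·6·7 = 336; ((W₁W₂)W₃): 8×7 by 7×15 → 8×15, cost 8·7·15 = 840; cumulative 1176. Total 1176.
Minimum: 1176.

1176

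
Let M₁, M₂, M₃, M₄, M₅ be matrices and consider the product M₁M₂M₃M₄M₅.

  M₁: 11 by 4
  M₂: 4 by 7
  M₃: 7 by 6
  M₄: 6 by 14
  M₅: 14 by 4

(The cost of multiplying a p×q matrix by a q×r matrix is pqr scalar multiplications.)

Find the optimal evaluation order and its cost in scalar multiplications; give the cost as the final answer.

776

Adjacent pairs: M₁M₂ = 11·4·7 = 308; M₂M₃ = 4·7·6 = 168; M₃M₄ = 7·6·14 = 588; M₄M₅ = 6·14·4 = 336.
Length 3: M₁..M₃: k=1: 0+168+11·4·6=432; k=2: 308+0+11·7·6=770 → min 432 | M₂..M₄: k=2: 0+588+4·7·14=980; k=3: 168+0+4·6·14=504 → min 504 | M₃..M₅: k=3: 0+336+7·6·4=504; k=4: 588+0+7·14·4=980 → min 504.
Length 4: M₁..M₄: k=1: 0+504+11·4·14=1120; k=2: 308+588+11·7·14=1974; k=3: 432+0+11·6·14=1356 → min 1120 | M₂..M₅: k=2: 0+504+4·7·4=616; k=3: 168+336+4·6·4=600; k=4: 504+0+4·14·4=728 → min 600.
Length 5: M₁..M₅: k=1: 0+600+11·4·4=776; k=2: 308+504+11·7·4=1120; k=3: 432+336+11·6·4=1032; k=4: 1120+0+11·14·4=1736 → min 776.
Optimal parenthesization: (M₁((M₂M₃)(M₄M₅))) with cost 776.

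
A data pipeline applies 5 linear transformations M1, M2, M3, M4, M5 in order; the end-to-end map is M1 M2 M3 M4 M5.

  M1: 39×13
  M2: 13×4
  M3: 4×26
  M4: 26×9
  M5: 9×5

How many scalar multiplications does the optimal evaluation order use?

Adjacent pairs: M1M2 = 39·13·4 = 2028; M2M3 = 13·4·26 = 1352; M3M4 = 4·26·9 = 936; M4M5 = 26·9·5 = 1170.
Length 3: M1..M3: k=1: 0+1352+39·13·26=14534; k=2: 2028+0+39·4·26=6084 → min 6084 | M2..M4: k=2: 0+936+13·4·9=1404; k=3: 1352+0+13·26·9=4394 → min 1404 | M3..M5: k=3: 0+1170+4·26·5=1690; k=4: 936+0+4·9·5=1116 → min 1116.
Length 4: M1..M4: k=1: 0+1404+39·13·9=5967; k=2: 2028+936+39·4·9=4368; k=3: 6084+0+39·26·9=15210 → min 4368 | M2..M5: k=2: 0+1116+13·4·5=1376; k=3: 1352+1170+13·26·5=4212; k=4: 1404+0+13·9·5=1989 → min 1376.
Length 5: M1..M5: k=1: 0+1376+39·13·5=3911; k=2: 2028+1116+39·4·5=3924; k=3: 6084+1170+39·26·5=12324; k=4: 4368+0+39·9·5=6123 → min 3911.
Optimal order: (M1 (M2 ((M3 M4) M5))) with cost 3911.

3911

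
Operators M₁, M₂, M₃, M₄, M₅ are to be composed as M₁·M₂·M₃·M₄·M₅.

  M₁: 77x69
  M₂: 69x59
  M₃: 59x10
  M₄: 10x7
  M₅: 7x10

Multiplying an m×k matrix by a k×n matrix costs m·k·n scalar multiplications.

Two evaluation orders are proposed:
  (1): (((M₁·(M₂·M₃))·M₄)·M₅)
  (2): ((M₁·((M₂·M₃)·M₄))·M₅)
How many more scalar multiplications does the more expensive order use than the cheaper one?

Order (1) = (((M₁·(M₂·M₃))·M₄)·M₅): (M₂·M₃): 69×59 by 59×10 → 69×10, cost 69·59·10 = 40710; (M₁·(M₂·M₃)): 77×69 by 69×10 → 77×10, cost 77·69·10 = 53130; cumulative 93840; ((M₁·(M₂·M₃))·M₄): 77×10 by 10×7 → 77×7, cost 77·10·7 = 5390; cumulative 99230; (((M₁·(M₂·M₃))·M₄)·M₅): 77×7 by 7×10 → 77×10, cost 77·7·10 = 5390; cumulative 104620. Total 104620.
Order (2) = ((M₁·((M₂·M₃)·M₄))·M₅): (M₂·M₃): 69×59 by 59×10 → 69×10, cost 69·59·10 = 40710; ((M₂·M₃)·M₄): 69×10 by 10×7 → 69×7, cost 69·10·7 = 4830; cumulative 45540; (M₁·((M₂·M₃)·M₄)): 77×69 by 69×7 → 77×7, cost 77·69·7 = 37191; cumulative 82731; ((M₁·((M₂·M₃)·M₄))·M₅): 77×7 by 7×10 → 77×10, cost 77·7·10 = 5390; cumulative 88121. Total 88121.
Difference: |104620 − 88121| = 16499.

16499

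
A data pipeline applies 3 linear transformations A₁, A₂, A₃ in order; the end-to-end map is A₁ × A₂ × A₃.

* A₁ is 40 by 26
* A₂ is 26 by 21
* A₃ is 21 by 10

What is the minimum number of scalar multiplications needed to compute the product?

Order (A₁ × (A₂ × A₃)): (A₂ × A₃): 26×21 by 21×10 → 26×10, cost 26·21·10 = 5460; (A₁ × (A₂ × A₃)): 40×26 by 26×10 → 40×10, cost 40·26·10 = 10400; cumulative 15860. Total 15860.
Order ((A₁ × A₂) × A₃): (A₁ × A₂): 40×26 by 26×21 → 40×21, cost 40·26·21 = 21840; ((A₁ × A₂) × A₃): 40×21 by 21×10 → 40×10, cost 40·21·10 = 8400; cumulative 30240. Total 30240.
Minimum: 15860.

15860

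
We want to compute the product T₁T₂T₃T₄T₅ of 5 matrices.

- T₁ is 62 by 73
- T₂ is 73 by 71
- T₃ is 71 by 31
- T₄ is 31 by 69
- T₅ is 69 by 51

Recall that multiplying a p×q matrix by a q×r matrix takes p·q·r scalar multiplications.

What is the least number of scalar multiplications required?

508090

Adjacent pairs: T₁T₂ = 62·73·71 = 321346; T₂T₃ = 73·71·31 = 160673; T₃T₄ = 71·31·69 = 151869; T₄T₅ = 31·69·51 = 109089.
Length 3: T₁..T₃: k=1: 0+160673+62·73·31=300979; k=2: 321346+0+62·71·31=457808 → min 300979 | T₂..T₄: k=2: 0+151869+73·71·69=509496; k=3: 160673+0+73·31·69=316820 → min 316820 | T₃..T₅: k=3: 0+109089+71·31·51=221340; k=4: 151869+0+71·69·51=401718 → min 221340.
Length 4: T₁..T₄: k=1: 0+316820+62·73·69=629114; k=2: 321346+151869+62·71·69=776953; k=3: 300979+0+62·31·69=433597 → min 433597 | T₂..T₅: k=2: 0+221340+73·71·51=485673; k=3: 160673+109089+73·31·51=385175; k=4: 316820+0+73·69·51=573707 → min 385175.
Length 5: T₁..T₅: k=1: 0+385175+62·73·51=616001; k=2: 321346+221340+62·71·51=767188; k=3: 300979+109089+62·31·51=508090; k=4: 433597+0+62·69·51=651775 → min 508090.
Optimal order: ((T₁(T₂T₃))(T₄T₅)) with cost 508090.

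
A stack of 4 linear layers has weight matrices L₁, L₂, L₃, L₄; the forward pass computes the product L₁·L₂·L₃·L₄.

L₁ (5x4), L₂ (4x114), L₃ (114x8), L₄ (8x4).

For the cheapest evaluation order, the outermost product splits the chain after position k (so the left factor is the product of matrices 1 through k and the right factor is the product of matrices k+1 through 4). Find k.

1

Adjacent pairs: L₁L₂ = 5·4·114 = 2280; L₂L₃ = 4·114·8 = 3648; L₃L₄ = 114·8·4 = 3648.
Length 3: L₁..L₃: k=1: 0+3648+5·4·8=3808; k=2: 2280+0+5·114·8=6840 → min 3808 | L₂..L₄: k=2: 0+3648+4·114·4=5472; k=3: 3648+0+4·8·4=3776 → min 3776.
Top-level splits: k=1: (L₁..L₁)·(L₂..L₄) → 0+3776+5·4·4 = 3856; k=2: (L₁..L₂)·(L₃..L₄) → 2280+3648+5·114·4 = 8208; k=3: (L₁..L₃)·(L₄..L₄) → 3808+0+5·8·4 = 3968.
Best split is after L₁, i.e. k = 1.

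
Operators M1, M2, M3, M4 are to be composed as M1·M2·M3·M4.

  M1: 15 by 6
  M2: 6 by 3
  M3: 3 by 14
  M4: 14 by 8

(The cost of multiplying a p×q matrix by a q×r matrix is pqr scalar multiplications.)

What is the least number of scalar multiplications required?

Adjacent pairs: M1M2 = 15·6·3 = 270; M2M3 = 6·3·14 = 252; M3M4 = 3·14·8 = 336.
Length 3: M1..M3: k=1: 0+252+15·6·14=1512; k=2: 270+0+15·3·14=900 → min 900 | M2..M4: k=2: 0+336+6·3·8=480; k=3: 252+0+6·14·8=924 → min 480.
Length 4: M1..M4: k=1: 0+480+15·6·8=1200; k=2: 270+336+15·3·8=966; k=3: 900+0+15·14·8=2580 → min 966.
Optimal order: ((M1·M2)·(M3·M4)) with cost 966.

966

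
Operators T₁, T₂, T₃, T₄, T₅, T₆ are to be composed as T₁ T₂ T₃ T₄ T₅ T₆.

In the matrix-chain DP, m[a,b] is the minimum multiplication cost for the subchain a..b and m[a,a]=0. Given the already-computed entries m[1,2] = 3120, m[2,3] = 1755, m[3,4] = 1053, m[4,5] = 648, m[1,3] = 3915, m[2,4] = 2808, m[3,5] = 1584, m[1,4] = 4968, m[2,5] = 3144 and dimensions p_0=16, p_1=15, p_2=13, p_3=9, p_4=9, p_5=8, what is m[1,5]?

m[1,5] = min over k∈[1,4] of m[1,k]+m[k+1,5]+p_{0}·p_k·p_{5}.
k=1: 0 + 3144 + 16·15·8 = 5064; k=2: 3120 + 1584 + 16·13·8 = 6368; k=3: 3915 + 648 + 16·9·8 = 5715; k=4: 4968 + 0 + 16·9·8 = 6120.
Minimum: 5064 at k=1.

5064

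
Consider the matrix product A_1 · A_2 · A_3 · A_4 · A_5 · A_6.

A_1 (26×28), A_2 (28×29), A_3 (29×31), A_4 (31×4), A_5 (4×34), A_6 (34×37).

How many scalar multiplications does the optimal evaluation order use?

18636

Adjacent pairs: A_1A_2 = 26·28·29 = 21112; A_2A_3 = 28·29·31 = 25172; A_3A_4 = 29·31·4 = 3596; A_4A_5 = 31·4·34 = 4216; A_5A_6 = 4·34·37 = 5032.
Length 3: A_1..A_3: k=1: 0+25172+26·28·31=47740; k=2: 21112+0+26·29·31=44486 → min 44486 | A_2..A_4: k=2: 0+3596+28·29·4=6844; k=3: 25172+0+28·31·4=28644 → min 6844 | A_3..A_5: k=3: 0+4216+29·31·34=34782; k=4: 3596+0+29·4·34=7540 → min 7540 | A_4..A_6: k=4: 0+5032+31·4·37=9620; k=5: 4216+0+31·34·37=43214 → min 9620.
Length 4: A_1..A_4: k=1: 0+6844+26·28·4=9756; k=2: 21112+3596+26·29·4=27724; k=3: 44486+0+26·31·4=47710 → min 9756 | A_2..A_5: k=2: 0+7540+28·29·34=35148; k=3: 25172+4216+28·31·34=58900; k=4: 6844+0+28·4·34=10652 → min 10652 | A_3..A_6: k=3: 0+9620+29·31·37=42883; k=4: 3596+5032+29·4·37=12920; k=5: 7540+0+29·34·37=44022 → min 12920.
Length 5: A_1..A_5: k=1: 0+10652+26·28·34=35404; k=2: 21112+7540+26·29·34=54288; k=3: 44486+4216+26·31·34=76106; k=4: 9756+0+26·4·34=13292 → min 13292 | A_2..A_6: k=2: 0+12920+28·29·37=42964; k=3: 25172+9620+28·31·37=66908; k=4: 6844+5032+28·4·37=16020; k=5: 10652+0+28·34·37=45876 → min 16020.
Length 6: A_1..A_6: k=1: 0+16020+26·28·37=42956; k=2: 21112+12920+26·29·37=61930; k=3: 44486+9620+26·31·37=83928; k=4: 9756+5032+26·4·37=18636; k=5: 13292+0+26·34·37=46000 → min 18636.
Optimal order: ((A_1 · (A_2 · (A_3 · A_4))) · (A_5 · A_6)) with cost 18636.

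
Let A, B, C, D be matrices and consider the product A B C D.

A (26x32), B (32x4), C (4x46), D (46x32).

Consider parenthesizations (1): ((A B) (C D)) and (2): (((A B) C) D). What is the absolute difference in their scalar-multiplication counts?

Order (1) = ((A B) (C D)): (A B): 26×32 by 32×4 → 26×4, cost 26·32·4 = 3328; (C D): 4×46 by 46×32 → 4×32, cost 4·46·32 = 5888; ((A B) (C D)): 26×4 by 4×32 → 26×32, cost 26·4·32 = 3328; cumulative 12544. Total 12544.
Order (2) = (((A B) C) D): (A B): 26×32 by 32×4 → 26×4, cost 26·32·4 = 3328; ((A B) C): 26×4 by 4×46 → 26×46, cost 26·4·46 = 4784; cumulative 8112; (((A B) C) D): 26×46 by 46×32 → 26×32, cost 26·46·32 = 38272; cumulative 46384. Total 46384.
Difference: |12544 − 46384| = 33840.

33840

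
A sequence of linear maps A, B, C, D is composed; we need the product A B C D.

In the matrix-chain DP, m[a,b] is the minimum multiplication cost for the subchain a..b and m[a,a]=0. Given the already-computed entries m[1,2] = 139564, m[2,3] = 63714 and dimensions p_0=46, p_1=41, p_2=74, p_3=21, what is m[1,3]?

m[1,3] = min over k∈[1,2] of m[1,k]+m[k+1,3]+p_{0}·p_k·p_{3}.
k=1: 0 + 63714 + 46·41·21 = 103320; k=2: 139564 + 0 + 46·74·21 = 211048.
Minimum: 103320 at k=1.

103320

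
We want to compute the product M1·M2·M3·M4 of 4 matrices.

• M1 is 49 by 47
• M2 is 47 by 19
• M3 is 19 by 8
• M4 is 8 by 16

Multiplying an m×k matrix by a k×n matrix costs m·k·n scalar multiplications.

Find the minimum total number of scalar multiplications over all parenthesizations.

31840

Adjacent pairs: M1M2 = 49·47·19 = 43757; M2M3 = 47·19·8 = 7144; M3M4 = 19·8·16 = 2432.
Length 3: M1..M3: k=1: 0+7144+49·47·8=25568; k=2: 43757+0+49·19·8=51205 → min 25568 | M2..M4: k=2: 0+2432+47·19·16=16720; k=3: 7144+0+47·8·16=13160 → min 13160.
Length 4: M1..M4: k=1: 0+13160+49·47·16=50008; k=2: 43757+2432+49·19·16=61085; k=3: 25568+0+49·8·16=31840 → min 31840.
Optimal order: ((M1·(M2·M3))·M4) with cost 31840.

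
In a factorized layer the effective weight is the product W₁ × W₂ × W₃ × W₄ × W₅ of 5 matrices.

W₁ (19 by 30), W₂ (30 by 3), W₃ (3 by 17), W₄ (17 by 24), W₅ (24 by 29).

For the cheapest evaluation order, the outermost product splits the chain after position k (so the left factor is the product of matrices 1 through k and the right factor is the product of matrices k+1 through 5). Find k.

2

Adjacent pairs: W₁W₂ = 19·30·3 = 1710; W₂W₃ = 30·3·17 = 1530; W₃W₄ = 3·17·24 = 1224; W₄W₅ = 17·24·29 = 11832.
Length 3: W₁..W₃: k=1: 0+1530+19·30·17=11220; k=2: 1710+0+19·3·17=2679 → min 2679 | W₂..W₄: k=2: 0+1224+30·3·24=3384; k=3: 1530+0+30·17·24=13770 → min 3384 | W₃..W₅: k=3: 0+11832+3·17·29=13311; k=4: 1224+0+3·24·29=3312 → min 3312.
Length 4: W₁..W₄: k=1: 0+3384+19·30·24=17064; k=2: 1710+1224+19·3·24=4302; k=3: 2679+0+19·17·24=10431 → min 4302 | W₂..W₅: k=2: 0+3312+30·3·29=5922; k=3: 1530+11832+30·17·29=28152; k=4: 3384+0+30·24·29=24264 → min 5922.
Top-level splits: k=1: (W₁..W₁)·(W₂..W₅) → 0+5922+19·30·29 = 22452; k=2: (W₁..W₂)·(W₃..W₅) → 1710+3312+19·3·29 = 6675; k=3: (W₁..W₃)·(W₄..W₅) → 2679+11832+19·17·29 = 23878; k=4: (W₁..W₄)·(W₅..W₅) → 4302+0+19·24·29 = 17526.
Best split is after W₂, i.e. k = 2.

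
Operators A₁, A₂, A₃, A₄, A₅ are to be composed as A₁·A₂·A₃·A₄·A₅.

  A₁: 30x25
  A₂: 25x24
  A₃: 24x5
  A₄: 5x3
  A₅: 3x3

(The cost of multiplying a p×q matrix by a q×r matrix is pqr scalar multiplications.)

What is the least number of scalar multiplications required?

4455

Adjacent pairs: A₁A₂ = 30·25·24 = 18000; A₂A₃ = 25·24·5 = 3000; A₃A₄ = 24·5·3 = 360; A₄A₅ = 5·3·3 = 45.
Length 3: A₁..A₃: k=1: 0+3000+30·25·5=6750; k=2: 18000+0+30·24·5=21600 → min 6750 | A₂..A₄: k=2: 0+360+25·24·3=2160; k=3: 3000+0+25·5·3=3375 → min 2160 | A₃..A₅: k=3: 0+45+24·5·3=405; k=4: 360+0+24·3·3=576 → min 405.
Length 4: A₁..A₄: k=1: 0+2160+30·25·3=4410; k=2: 18000+360+30·24·3=20520; k=3: 6750+0+30·5·3=7200 → min 4410 | A₂..A₅: k=2: 0+405+25·24·3=2205; k=3: 3000+45+25·5·3=3420; k=4: 2160+0+25·3·3=2385 → min 2205.
Length 5: A₁..A₅: k=1: 0+2205+30·25·3=4455; k=2: 18000+405+30·24·3=20565; k=3: 6750+45+30·5·3=7245; k=4: 4410+0+30·3·3=4680 → min 4455.
Optimal order: (A₁·(A₂·(A₃·(A₄·A₅)))) with cost 4455.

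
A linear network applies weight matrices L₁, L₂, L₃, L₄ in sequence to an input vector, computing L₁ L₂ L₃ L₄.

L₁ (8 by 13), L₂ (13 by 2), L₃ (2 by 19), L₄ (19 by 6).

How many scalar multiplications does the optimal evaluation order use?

Adjacent pairs: L₁L₂ = 8·13·2 = 208; L₂L₃ = 13·2·19 = 494; L₃L₄ = 2·19·6 = 228.
Length 3: L₁..L₃: k=1: 0+494+8·13·19=2470; k=2: 208+0+8·2·19=512 → min 512 | L₂..L₄: k=2: 0+228+13·2·6=384; k=3: 494+0+13·19·6=1976 → min 384.
Length 4: L₁..L₄: k=1: 0+384+8·13·6=1008; k=2: 208+228+8·2·6=532; k=3: 512+0+8·19·6=1424 → min 532.
Optimal order: ((L₁ L₂) (L₃ L₄)) with cost 532.

532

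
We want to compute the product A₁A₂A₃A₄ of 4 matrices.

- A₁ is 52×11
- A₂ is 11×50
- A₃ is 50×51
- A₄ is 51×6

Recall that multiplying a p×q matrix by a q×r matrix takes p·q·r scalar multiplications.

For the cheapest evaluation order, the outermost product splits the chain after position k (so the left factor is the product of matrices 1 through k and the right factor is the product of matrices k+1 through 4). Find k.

Adjacent pairs: A₁A₂ = 52·11·50 = 28600; A₂A₃ = 11·50·51 = 28050; A₃A₄ = 50·51·6 = 15300.
Length 3: A₁..A₃: k=1: 0+28050+52·11·51=57222; k=2: 28600+0+52·50·51=161200 → min 57222 | A₂..A₄: k=2: 0+15300+11·50·6=18600; k=3: 28050+0+11·51·6=31416 → min 18600.
Top-level splits: k=1: (A₁..A₁)·(A₂..A₄) → 0+18600+52·11·6 = 22032; k=2: (A₁..A₂)·(A₃..A₄) → 28600+15300+52·50·6 = 59500; k=3: (A₁..A₃)·(A₄..A₄) → 57222+0+52·51·6 = 73134.
Best split is after A₁, i.e. k = 1.

1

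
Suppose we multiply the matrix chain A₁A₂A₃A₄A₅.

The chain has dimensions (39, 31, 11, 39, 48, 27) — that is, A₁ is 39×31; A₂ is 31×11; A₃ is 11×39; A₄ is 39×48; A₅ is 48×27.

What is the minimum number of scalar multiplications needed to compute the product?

Adjacent pairs: A₁A₂ = 39·31·11 = 13299; A₂A₃ = 31·11·39 = 13299; A₃A₄ = 11·39·48 = 20592; A₄A₅ = 39·48·27 = 50544.
Length 3: A₁..A₃: k=1: 0+13299+39·31·39=60450; k=2: 13299+0+39·11·39=30030 → min 30030 | A₂..A₄: k=2: 0+20592+31·11·48=36960; k=3: 13299+0+31·39·48=71331 → min 36960 | A₃..A₅: k=3: 0+50544+11·39·27=62127; k=4: 20592+0+11·48·27=34848 → min 34848.
Length 4: A₁..A₄: k=1: 0+36960+39·31·48=94992; k=2: 13299+20592+39·11·48=54483; k=3: 30030+0+39·39·48=103038 → min 54483 | A₂..A₅: k=2: 0+34848+31·11·27=44055; k=3: 13299+50544+31·39·27=96486; k=4: 36960+0+31·48·27=77136 → min 44055.
Length 5: A₁..A₅: k=1: 0+44055+39·31·27=76698; k=2: 13299+34848+39·11·27=59730; k=3: 30030+50544+39·39·27=121641; k=4: 54483+0+39·48·27=105027 → min 59730.
Optimal order: ((A₁A₂)((A₃A₄)A₅)) with cost 59730.

59730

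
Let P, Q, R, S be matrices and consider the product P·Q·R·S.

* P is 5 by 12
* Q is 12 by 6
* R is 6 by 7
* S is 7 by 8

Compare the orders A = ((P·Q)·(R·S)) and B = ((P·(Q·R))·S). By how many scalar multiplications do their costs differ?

Order A = ((P·Q)·(R·S)): (P·Q): 5×12 by 12×6 → 5×6, cost 5·12·6 = 360; (R·S): 6×7 by 7×8 → 6×8, cost 6·7·8 = 336; ((P·Q)·(R·S)): 5×6 by 6×8 → 5×8, cost 5·6·8 = 240; cumulative 936. Total 936.
Order B = ((P·(Q·R))·S): (Q·R): 12×6 by 6×7 → 12×7, cost 12·6·7 = 504; (P·(Q·R)): 5×12 by 12×7 → 5×7, cost 5·12·7 = 420; cumulative 924; ((P·(Q·R))·S): 5×7 by 7×8 → 5×8, cost 5·7·8 = 280; cumulative 1204. Total 1204.
Difference: |936 − 1204| = 268.

268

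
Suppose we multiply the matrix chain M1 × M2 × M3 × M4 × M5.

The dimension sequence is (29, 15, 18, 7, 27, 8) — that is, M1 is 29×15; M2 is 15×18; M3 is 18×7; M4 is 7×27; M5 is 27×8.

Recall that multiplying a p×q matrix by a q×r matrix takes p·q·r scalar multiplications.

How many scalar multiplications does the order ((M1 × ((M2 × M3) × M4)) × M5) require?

(M2 × M3): 15×18 by 18×7 → 15×7, cost 15·18·7 = 1890
((M2 × M3) × M4): 15×7 by 7×27 → 15×27, cost 15·7·27 = 2835; cumulative 4725
(M1 × ((M2 × M3) × M4)): 29×15 by 15×27 → 29×27, cost 29·15·27 = 11745; cumulative 16470
((M1 × ((M2 × M3) × M4)) × M5): 29×27 by 27×8 → 29×8, cost 29·27·8 = 6264; cumulative 22734
Total: 22734 scalar multiplications.

22734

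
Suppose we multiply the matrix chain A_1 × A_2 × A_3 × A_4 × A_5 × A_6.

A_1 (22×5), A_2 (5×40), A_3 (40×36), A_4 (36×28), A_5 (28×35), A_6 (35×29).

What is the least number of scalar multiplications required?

25405

Adjacent pairs: A_1A_2 = 22·5·40 = 4400; A_2A_3 = 5·40·36 = 7200; A_3A_4 = 40·36·28 = 40320; A_4A_5 = 36·28·35 = 35280; A_5A_6 = 28·35·29 = 28420.
Length 3: A_1..A_3: k=1: 0+7200+22·5·36=11160; k=2: 4400+0+22·40·36=36080 → min 11160 | A_2..A_4: k=2: 0+40320+5·40·28=45920; k=3: 7200+0+5·36·28=12240 → min 12240 | A_3..A_5: k=3: 0+35280+40·36·35=85680; k=4: 40320+0+40·28·35=79520 → min 79520 | A_4..A_6: k=4: 0+28420+36·28·29=57652; k=5: 35280+0+36·35·29=71820 → min 57652.
Length 4: A_1..A_4: k=1: 0+12240+22·5·28=15320; k=2: 4400+40320+22·40·28=69360; k=3: 11160+0+22·36·28=33336 → min 15320 | A_2..A_5: k=2: 0+79520+5·40·35=86520; k=3: 7200+35280+5·36·35=48780; k=4: 12240+0+5·28·35=17140 → min 17140 | A_3..A_6: k=3: 0+57652+40·36·29=99412; k=4: 40320+28420+40·28·29=101220; k=5: 79520+0+40·35·29=120120 → min 99412.
Length 5: A_1..A_5: k=1: 0+17140+22·5·35=20990; k=2: 4400+79520+22·40·35=114720; k=3: 11160+35280+22·36·35=74160; k=4: 15320+0+22·28·35=36880 → min 20990 | A_2..A_6: k=2: 0+99412+5·40·29=105212; k=3: 7200+57652+5·36·29=70072; k=4: 12240+28420+5·28·29=44720; k=5: 17140+0+5·35·29=22215 → min 22215.
Length 6: A_1..A_6: k=1: 0+22215+22·5·29=25405; k=2: 4400+99412+22·40·29=129332; k=3: 11160+57652+22·36·29=91780; k=4: 15320+28420+22·28·29=61604; k=5: 20990+0+22·35·29=43320 → min 25405.
Optimal order: (A_1 × ((((A_2 × A_3) × A_4) × A_5) × A_6)) with cost 25405.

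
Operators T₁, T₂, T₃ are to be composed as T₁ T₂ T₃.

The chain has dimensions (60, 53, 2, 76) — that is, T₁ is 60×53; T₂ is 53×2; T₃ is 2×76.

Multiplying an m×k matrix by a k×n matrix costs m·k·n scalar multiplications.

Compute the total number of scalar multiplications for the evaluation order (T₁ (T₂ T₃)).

(T₂ T₃): 53×2 by 2×76 → 53×76, cost 53·2·76 = 8056
(T₁ (T₂ T₃)): 60×53 by 53×76 → 60×76, cost 60·53·76 = 241680; cumulative 249736
Total: 249736 scalar multiplications.

249736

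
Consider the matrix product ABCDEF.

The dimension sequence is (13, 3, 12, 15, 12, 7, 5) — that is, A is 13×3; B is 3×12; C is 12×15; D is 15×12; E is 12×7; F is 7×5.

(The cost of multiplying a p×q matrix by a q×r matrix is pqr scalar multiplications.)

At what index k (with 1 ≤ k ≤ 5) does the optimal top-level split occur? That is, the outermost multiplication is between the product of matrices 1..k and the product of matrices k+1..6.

Adjacent pairs: AB = 13·3·12 = 468; BC = 3·12·15 = 540; CD = 12·15·12 = 2160; DE = 15·12·7 = 1260; EF = 12·7·5 = 420.
Length 3: A..C: k=1: 0+540+13·3·15=1125; k=2: 468+0+13·12·15=2808 → min 1125 | B..D: k=2: 0+2160+3·12·12=2592; k=3: 540+0+3·15·12=1080 → min 1080 | C..E: k=3: 0+1260+12·15·7=2520; k=4: 2160+0+12·12·7=3168 → min 2520 | D..F: k=4: 0+420+15·12·5=1320; k=5: 1260+0+15·7·5=1785 → min 1320.
Length 4: A..D: k=1: 0+1080+13·3·12=1548; k=2: 468+2160+13·12·12=4500; k=3: 1125+0+13·15·12=3465 → min 1548 | B..E: k=2: 0+2520+3·12·7=2772; k=3: 540+1260+3·15·7=2115; k=4: 1080+0+3·12·7=1332 → min 1332 | C..F: k=3: 0+1320+12·15·5=2220; k=4: 2160+420+12·12·5=3300; k=5: 2520+0+12·7·5=2940 → min 2220.
Length 5: A..E: k=1: 0+1332+13·3·7=1605; k=2: 468+2520+13·12·7=4080; k=3: 1125+1260+13·15·7=3750; k=4: 1548+0+13·12·7=2640 → min 1605 | B..F: k=2: 0+2220+3·12·5=2400; k=3: 540+1320+3·15·5=2085; k=4: 1080+420+3·12·5=1680; k=5: 1332+0+3·7·5=1437 → min 1437.
Top-level splits: k=1: (A..A)·(B..F) → 0+1437+13·3·5 = 1632; k=2: (A..B)·(C..F) → 468+2220+13·12·5 = 3468; k=3: (A..C)·(D..F) → 1125+1320+13·15·5 = 3420; k=4: (A..D)·(E..F) → 1548+420+13·12·5 = 2748; k=5: (A..E)·(F..F) → 1605+0+13·7·5 = 2060.
Best split is after A, i.e. k = 1.

1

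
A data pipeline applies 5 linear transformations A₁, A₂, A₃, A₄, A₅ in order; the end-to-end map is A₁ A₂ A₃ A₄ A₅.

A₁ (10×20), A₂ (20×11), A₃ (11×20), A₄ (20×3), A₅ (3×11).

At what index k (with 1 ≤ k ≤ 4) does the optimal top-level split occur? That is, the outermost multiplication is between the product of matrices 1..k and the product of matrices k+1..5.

4

Adjacent pairs: A₁A₂ = 10·20·11 = 2200; A₂A₃ = 20·11·20 = 4400; A₃A₄ = 11·20·3 = 660; A₄A₅ = 20·3·11 = 660.
Length 3: A₁..A₃: k=1: 0+4400+10·20·20=8400; k=2: 2200+0+10·11·20=4400 → min 4400 | A₂..A₄: k=2: 0+660+20·11·3=1320; k=3: 4400+0+20·20·3=5600 → min 1320 | A₃..A₅: k=3: 0+660+11·20·11=3080; k=4: 660+0+11·3·11=1023 → min 1023.
Length 4: A₁..A₄: k=1: 0+1320+10·20·3=1920; k=2: 2200+660+10·11·3=3190; k=3: 4400+0+10·20·3=5000 → min 1920 | A₂..A₅: k=2: 0+1023+20·11·11=3443; k=3: 4400+660+20·20·11=9460; k=4: 1320+0+20·3·11=1980 → min 1980.
Top-level splits: k=1: (A₁..A₁)·(A₂..A₅) → 0+1980+10·20·11 = 4180; k=2: (A₁..A₂)·(A₃..A₅) → 2200+1023+10·11·11 = 4433; k=3: (A₁..A₃)·(A₄..A₅) → 4400+660+10·20·11 = 7260; k=4: (A₁..A₄)·(A₅..A₅) → 1920+0+10·3·11 = 2250.
Best split is after A₄, i.e. k = 4.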